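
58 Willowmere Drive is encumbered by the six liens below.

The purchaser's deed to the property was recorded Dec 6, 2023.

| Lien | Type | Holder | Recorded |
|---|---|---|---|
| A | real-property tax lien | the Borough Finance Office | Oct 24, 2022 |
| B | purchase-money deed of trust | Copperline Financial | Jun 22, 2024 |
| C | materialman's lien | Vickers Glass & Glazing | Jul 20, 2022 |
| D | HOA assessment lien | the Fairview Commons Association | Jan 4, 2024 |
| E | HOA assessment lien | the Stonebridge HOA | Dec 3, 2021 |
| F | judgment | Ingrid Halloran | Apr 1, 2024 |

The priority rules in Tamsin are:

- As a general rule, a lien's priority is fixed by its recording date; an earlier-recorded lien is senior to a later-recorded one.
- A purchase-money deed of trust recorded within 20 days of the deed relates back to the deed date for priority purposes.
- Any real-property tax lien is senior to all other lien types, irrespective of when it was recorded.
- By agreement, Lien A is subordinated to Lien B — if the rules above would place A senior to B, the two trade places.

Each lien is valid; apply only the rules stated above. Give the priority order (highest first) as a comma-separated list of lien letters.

First, effective dates: B missed the 20-day window (199 days after the deed), so its recording date stands.
A is a real-property tax lien, so it outranks all other liens regardless of date.
Among the remaining liens, by effective date: E (Dec 3, 2021), C (Jul 20, 2022), D (Jan 4, 2024), F (Apr 1, 2024), B (Jun 22, 2024).
The subordination applies — A was senior to B — so A and B swap.

B, E, C, D, F, A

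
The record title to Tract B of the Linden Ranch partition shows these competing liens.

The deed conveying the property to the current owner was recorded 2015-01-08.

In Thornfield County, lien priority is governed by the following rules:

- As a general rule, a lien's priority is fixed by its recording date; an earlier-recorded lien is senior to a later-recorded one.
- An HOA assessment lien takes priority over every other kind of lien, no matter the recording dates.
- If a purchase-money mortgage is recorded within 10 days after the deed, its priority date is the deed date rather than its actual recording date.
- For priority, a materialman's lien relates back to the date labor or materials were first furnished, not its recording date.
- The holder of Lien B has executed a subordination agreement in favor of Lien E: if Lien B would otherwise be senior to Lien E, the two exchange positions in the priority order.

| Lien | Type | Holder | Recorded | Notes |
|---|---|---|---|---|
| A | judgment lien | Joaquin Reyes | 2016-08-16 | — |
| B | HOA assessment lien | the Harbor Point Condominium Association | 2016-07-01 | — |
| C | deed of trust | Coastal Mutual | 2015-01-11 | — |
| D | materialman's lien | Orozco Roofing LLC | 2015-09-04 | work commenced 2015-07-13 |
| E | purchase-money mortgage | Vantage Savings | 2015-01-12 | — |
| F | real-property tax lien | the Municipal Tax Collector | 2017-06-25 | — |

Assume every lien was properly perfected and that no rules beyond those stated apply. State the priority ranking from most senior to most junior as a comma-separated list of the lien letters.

Effective dates: D relates back to 2015-07-13 (work commenced); E's effective date is the deed date, 2015-01-08.
B is an HOA assessment lien, so it outranks all other liens regardless of date.
Remaining liens by effective date: E (2015-01-08), C (2015-01-11), D (2015-07-13), A (2016-08-16), F (2017-06-25).
B would otherwise be senior to E, so under the subordination agreement B and E exchange positions.

E, B, C, D, A, F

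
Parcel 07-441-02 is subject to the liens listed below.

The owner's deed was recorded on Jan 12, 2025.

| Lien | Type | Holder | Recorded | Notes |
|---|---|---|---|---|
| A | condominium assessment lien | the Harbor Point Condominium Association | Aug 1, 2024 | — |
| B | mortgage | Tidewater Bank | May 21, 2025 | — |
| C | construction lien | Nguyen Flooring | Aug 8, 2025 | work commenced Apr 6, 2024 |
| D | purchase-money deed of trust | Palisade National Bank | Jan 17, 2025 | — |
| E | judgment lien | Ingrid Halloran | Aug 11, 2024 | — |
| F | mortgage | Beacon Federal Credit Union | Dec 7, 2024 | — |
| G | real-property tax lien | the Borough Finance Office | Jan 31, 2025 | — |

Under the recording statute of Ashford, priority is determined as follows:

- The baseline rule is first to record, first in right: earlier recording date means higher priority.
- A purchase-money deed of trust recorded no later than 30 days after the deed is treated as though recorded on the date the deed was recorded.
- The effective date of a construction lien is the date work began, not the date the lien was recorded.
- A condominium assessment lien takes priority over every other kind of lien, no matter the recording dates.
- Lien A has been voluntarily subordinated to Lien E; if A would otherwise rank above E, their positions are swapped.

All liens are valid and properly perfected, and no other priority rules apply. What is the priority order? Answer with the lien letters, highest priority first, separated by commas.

E, C, A, F, D, G, B

First, effective dates: C is treated as recorded Apr 6, 2024, the work-commencement date; D's effective date is the deed date, Jan 12, 2025.
A is a condominium assessment lien, so it outranks all other liens regardless of date.
Among the remaining liens, by effective date: C (Apr 6, 2024), E (Aug 11, 2024), F (Dec 7, 2024), D (Jan 12, 2025), G (Jan 31, 2025), B (May 21, 2025).
The subordination applies — A was senior to E — so A and E swap.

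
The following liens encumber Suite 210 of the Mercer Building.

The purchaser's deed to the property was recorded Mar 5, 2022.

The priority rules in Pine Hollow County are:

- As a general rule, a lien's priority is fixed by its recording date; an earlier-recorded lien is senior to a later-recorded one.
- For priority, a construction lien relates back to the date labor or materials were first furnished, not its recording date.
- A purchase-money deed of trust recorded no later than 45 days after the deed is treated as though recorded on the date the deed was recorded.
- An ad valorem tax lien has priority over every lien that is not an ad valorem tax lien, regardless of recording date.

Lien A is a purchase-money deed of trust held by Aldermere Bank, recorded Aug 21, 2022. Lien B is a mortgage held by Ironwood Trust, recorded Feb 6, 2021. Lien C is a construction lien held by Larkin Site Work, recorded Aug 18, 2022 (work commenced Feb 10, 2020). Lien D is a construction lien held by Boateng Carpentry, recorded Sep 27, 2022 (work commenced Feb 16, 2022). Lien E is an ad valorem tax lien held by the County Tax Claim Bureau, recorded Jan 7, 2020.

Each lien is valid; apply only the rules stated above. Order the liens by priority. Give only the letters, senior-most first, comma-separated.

First, effective dates: A was recorded 169 days after the deed — beyond 45 days — so no relation-back applies; C relates back to Feb 10, 2020 (work commenced); D relates back to Feb 16, 2022 (work commenced).
E is an ad valorem tax lien and takes priority over every other lien.
Ordering the rest by effective date: C (Feb 10, 2020), B (Feb 6, 2021), D (Feb 16, 2022), A (Aug 21, 2022).

E, C, B, D, A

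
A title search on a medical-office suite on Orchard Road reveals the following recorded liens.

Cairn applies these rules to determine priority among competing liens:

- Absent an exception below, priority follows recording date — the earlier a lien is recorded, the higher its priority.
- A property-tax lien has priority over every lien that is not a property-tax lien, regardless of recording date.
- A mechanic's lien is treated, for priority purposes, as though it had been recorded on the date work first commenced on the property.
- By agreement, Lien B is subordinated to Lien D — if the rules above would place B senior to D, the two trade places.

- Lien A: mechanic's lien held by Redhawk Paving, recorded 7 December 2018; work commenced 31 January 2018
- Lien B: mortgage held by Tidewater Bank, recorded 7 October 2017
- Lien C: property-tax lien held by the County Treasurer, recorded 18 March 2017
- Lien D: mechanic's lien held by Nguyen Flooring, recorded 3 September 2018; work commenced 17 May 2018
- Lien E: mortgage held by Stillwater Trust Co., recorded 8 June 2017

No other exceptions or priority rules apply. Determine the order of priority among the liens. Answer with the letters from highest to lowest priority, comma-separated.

First, effective dates: A's effective date is 31 January 2018, when work began; D's effective date is 17 May 2018, when work began.
C, as a property-tax lien, has superpriority and ranks first.
Among the remaining liens, by effective date: E (8 June 2017), B (7 October 2017), A (31 January 2018), D (17 May 2018).
The subordination applies — B was senior to D — so B and D swap.

C, E, D, A, B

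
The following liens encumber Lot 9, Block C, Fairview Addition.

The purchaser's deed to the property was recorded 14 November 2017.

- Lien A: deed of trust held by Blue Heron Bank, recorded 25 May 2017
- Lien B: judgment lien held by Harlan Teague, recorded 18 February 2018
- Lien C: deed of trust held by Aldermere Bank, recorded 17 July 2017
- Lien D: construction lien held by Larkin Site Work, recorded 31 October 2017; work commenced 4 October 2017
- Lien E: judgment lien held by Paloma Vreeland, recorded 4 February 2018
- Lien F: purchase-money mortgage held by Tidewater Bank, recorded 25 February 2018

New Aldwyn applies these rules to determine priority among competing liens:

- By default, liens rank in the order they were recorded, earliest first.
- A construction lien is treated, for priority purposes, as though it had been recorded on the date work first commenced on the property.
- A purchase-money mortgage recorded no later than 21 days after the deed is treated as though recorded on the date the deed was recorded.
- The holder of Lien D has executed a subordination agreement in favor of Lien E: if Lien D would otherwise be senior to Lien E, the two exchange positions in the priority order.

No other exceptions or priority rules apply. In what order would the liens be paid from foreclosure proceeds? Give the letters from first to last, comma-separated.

A, C, E, D, B, F

Effective dates after the stated exceptions: D is treated as recorded 4 October 2017, the work-commencement date; F was recorded 103 days after the deed — beyond 21 days — so no relation-back applies.
By effective date, earliest first: A (25 May 2017), C (17 July 2017), D (4 October 2017), E (4 February 2018), B (18 February 2018), F (25 February 2018).
D would otherwise be senior to E, so under the subordination agreement D and E exchange positions.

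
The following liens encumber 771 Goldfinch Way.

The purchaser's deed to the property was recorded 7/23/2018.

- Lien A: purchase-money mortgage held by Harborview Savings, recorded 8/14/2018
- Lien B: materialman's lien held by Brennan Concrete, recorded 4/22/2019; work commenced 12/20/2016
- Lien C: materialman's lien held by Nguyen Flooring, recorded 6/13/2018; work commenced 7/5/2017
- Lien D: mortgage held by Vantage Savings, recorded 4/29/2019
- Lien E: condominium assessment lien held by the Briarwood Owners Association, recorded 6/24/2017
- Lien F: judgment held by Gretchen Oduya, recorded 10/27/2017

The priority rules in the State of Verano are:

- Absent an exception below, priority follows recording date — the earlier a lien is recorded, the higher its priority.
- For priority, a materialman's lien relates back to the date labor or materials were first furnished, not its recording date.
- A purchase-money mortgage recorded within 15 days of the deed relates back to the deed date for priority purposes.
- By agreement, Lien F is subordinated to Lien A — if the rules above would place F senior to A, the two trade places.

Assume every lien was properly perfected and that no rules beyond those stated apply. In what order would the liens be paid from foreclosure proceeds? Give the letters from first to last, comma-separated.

B, E, C, A, F, D

Effective dates: A was recorded 22 days after the deed — beyond 15 days — so no relation-back applies; B is treated as recorded 12/20/2016, the work-commencement date; C relates back to 7/5/2017 (work commenced).
Ordering by effective date: B (12/20/2016), E (6/24/2017), C (7/5/2017), F (10/27/2017), A (8/14/2018), D (4/29/2019).
The subordination applies — F was senior to A — so F and A swap.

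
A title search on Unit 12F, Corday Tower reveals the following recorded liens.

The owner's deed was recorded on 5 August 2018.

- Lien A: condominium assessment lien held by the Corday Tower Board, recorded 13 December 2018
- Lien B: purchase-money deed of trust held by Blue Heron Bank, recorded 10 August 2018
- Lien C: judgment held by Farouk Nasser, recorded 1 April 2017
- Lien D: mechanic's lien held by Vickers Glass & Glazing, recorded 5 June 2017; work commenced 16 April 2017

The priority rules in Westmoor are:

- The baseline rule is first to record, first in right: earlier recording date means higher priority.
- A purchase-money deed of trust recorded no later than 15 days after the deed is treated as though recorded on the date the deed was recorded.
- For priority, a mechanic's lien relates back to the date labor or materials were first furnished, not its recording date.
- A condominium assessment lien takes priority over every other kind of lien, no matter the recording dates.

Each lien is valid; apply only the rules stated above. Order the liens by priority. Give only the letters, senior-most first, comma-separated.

A, C, D, B

Effective dates: B was recorded within the 15-day window, so its effective date is the deed date 5 August 2018; D is treated as recorded 16 April 2017, the work-commencement date.
As a condominium assessment lien, A is senior to every other lien.
The other liens, earliest effective date first: C (1 April 2017), D (16 April 2017), B (5 August 2018).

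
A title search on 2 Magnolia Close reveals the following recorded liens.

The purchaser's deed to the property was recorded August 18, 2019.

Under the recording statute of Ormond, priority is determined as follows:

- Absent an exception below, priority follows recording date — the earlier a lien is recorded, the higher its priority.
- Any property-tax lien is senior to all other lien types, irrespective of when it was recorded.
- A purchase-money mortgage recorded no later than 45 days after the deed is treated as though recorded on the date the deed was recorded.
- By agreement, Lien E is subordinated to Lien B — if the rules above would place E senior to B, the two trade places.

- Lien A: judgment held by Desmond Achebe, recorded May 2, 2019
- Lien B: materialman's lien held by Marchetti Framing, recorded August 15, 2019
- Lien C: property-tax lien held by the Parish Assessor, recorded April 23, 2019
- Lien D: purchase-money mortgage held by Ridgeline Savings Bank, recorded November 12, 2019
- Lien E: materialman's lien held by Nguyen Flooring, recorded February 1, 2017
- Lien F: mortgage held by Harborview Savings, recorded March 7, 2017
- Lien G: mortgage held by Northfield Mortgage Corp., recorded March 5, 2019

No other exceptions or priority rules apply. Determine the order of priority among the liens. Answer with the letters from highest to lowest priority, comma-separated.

C, B, F, G, A, E, D

Effective dates after the stated exceptions: D missed the 45-day window (86 days after the deed), so its recording date stands.
As a property-tax lien, C is senior to every other lien.
Ordering the rest by effective date: E (February 1, 2017), F (March 7, 2017), G (March 5, 2019), A (May 2, 2019), B (August 15, 2019), D (November 12, 2019).
The subordination applies — E was senior to B — so E and B swap.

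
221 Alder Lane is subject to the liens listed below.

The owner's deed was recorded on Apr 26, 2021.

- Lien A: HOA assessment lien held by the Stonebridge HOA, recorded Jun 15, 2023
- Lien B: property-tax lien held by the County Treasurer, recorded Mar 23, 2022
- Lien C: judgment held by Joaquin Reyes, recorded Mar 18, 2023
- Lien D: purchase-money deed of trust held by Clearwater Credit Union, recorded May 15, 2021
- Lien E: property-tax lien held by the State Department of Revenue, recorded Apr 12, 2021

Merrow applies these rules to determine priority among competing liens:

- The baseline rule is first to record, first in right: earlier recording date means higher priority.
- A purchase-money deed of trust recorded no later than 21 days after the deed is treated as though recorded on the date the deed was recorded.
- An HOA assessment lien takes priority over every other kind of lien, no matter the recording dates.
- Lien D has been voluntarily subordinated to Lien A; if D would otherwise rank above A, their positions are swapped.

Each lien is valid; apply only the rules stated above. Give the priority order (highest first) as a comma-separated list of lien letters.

A, E, D, B, C

Effective dates after the stated exceptions: D relates back to the deed date Apr 26, 2021.
A, as an HOA assessment lien, has superpriority and ranks first.
The other liens, earliest effective date first: E (Apr 12, 2021), D (Apr 26, 2021), B (Mar 23, 2022), C (Mar 18, 2023).
D already ranks below A; the subordination has no effect.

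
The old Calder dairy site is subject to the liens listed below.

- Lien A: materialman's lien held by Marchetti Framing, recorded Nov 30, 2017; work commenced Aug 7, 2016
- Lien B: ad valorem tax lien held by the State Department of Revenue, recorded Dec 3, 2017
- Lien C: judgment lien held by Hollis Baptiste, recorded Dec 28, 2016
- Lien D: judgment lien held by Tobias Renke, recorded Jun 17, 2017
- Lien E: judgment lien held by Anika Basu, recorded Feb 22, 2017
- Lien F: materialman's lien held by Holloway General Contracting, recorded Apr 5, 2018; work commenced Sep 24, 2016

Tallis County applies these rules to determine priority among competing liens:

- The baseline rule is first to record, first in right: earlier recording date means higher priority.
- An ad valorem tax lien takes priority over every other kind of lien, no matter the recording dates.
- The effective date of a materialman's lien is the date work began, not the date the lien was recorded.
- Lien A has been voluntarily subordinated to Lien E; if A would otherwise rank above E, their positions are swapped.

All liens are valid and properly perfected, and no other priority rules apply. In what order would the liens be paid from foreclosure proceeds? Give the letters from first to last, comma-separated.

Effective dates after the stated exceptions: A relates back to Aug 7, 2016 (work commenced); F relates back to Sep 24, 2016 (work commenced).
B is an ad valorem tax lien, so it outranks all other liens regardless of date.
Remaining liens by effective date: A (Aug 7, 2016), F (Sep 24, 2016), C (Dec 28, 2016), E (Feb 22, 2017), D (Jun 17, 2017).
The subordination applies — A was senior to E — so A and E swap.

B, E, F, C, A, D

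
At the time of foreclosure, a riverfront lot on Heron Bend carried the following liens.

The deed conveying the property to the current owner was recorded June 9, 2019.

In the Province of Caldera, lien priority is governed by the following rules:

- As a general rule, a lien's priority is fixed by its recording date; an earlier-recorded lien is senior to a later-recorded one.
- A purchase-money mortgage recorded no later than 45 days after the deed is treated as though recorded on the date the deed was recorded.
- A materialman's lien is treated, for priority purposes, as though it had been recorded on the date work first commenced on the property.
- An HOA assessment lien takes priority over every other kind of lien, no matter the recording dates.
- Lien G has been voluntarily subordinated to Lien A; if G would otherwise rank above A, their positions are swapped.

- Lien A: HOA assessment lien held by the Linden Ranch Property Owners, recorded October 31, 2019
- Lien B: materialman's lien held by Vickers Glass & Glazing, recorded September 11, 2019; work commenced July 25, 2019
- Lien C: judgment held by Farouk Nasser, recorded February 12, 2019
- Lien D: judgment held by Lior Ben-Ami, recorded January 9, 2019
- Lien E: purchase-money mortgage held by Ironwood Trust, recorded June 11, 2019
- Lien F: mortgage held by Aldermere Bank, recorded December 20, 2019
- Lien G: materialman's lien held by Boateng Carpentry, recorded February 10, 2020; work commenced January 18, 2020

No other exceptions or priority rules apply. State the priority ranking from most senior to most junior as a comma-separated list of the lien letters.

A, D, C, E, B, F, G

Effective dates after the stated exceptions: B's effective date is July 25, 2019, when work began; E was recorded within the 45-day window, so its effective date is the deed date June 9, 2019; G's effective date is January 18, 2020, when work began.
A is an HOA assessment lien and takes priority over every other lien.
Among the remaining liens, by effective date: D (January 9, 2019), C (February 12, 2019), E (June 9, 2019), B (July 25, 2019), F (December 20, 2019), G (January 18, 2020).
G is already junior to A, so the subordination agreement changes nothing.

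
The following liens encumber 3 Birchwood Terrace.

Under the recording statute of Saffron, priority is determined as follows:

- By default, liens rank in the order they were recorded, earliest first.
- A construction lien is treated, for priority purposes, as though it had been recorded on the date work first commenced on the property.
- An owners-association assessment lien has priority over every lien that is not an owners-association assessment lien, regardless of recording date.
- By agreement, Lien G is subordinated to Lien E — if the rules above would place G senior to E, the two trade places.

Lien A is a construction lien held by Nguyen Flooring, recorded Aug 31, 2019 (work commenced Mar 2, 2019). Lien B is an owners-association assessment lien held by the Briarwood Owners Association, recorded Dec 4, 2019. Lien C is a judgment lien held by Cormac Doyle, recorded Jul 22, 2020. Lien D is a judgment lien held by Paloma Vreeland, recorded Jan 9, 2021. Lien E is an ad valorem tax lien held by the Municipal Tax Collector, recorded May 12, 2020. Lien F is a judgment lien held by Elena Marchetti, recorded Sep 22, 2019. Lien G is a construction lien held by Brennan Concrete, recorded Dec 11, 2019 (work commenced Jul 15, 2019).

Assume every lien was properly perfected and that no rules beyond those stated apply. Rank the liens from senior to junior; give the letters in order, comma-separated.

B, A, E, F, G, C, D

Adjusting effective dates: A is treated as recorded Mar 2, 2019, the work-commencement date; G relates back to Jul 15, 2019 (work commenced).
B, as an owners-association assessment lien, has superpriority and ranks first.
Among the remaining liens, by effective date: A (Mar 2, 2019), G (Jul 15, 2019), F (Sep 22, 2019), E (May 12, 2020), C (Jul 22, 2020), D (Jan 9, 2021).
G is senior to E before the subordination, so the two trade places.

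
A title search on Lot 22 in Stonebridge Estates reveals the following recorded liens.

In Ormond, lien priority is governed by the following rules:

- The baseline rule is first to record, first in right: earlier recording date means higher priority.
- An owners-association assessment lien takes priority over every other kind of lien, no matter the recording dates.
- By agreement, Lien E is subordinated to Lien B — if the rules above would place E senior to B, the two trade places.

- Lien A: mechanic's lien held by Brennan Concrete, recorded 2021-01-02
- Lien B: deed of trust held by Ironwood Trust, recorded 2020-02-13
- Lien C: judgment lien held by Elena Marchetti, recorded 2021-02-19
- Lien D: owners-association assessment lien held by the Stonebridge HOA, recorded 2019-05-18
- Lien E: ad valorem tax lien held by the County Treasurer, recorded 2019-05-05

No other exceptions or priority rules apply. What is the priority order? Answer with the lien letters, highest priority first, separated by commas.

As an owners-association assessment lien, D is senior to every other lien.
Among the remaining liens, by effective date: E (2019-05-05), B (2020-02-13), A (2021-01-02), C (2021-02-19).
E would otherwise be senior to B, so under the subordination agreement E and B exchange positions.

D, B, E, A, C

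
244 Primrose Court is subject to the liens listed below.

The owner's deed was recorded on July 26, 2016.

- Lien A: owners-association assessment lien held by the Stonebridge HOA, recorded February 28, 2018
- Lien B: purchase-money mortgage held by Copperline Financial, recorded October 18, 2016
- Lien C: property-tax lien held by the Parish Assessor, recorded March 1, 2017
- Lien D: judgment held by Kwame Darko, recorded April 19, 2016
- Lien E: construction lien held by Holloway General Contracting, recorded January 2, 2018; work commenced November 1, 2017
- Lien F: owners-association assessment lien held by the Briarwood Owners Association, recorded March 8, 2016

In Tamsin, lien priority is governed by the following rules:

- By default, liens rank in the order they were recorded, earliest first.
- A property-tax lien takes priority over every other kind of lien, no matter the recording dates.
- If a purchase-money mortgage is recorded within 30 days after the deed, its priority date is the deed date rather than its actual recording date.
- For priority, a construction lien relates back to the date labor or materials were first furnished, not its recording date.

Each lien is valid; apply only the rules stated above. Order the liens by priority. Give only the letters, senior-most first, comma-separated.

C, F, D, B, E, A

Effective dates: B was recorded 84 days after the deed, outside the 30-day window, so it keeps its recording date; E's effective date is November 1, 2017, when work began.
C, as a property-tax lien, has superpriority and ranks first.
Remaining liens by effective date: F (March 8, 2016), D (April 19, 2016), B (October 18, 2016), E (November 1, 2017), A (February 28, 2018).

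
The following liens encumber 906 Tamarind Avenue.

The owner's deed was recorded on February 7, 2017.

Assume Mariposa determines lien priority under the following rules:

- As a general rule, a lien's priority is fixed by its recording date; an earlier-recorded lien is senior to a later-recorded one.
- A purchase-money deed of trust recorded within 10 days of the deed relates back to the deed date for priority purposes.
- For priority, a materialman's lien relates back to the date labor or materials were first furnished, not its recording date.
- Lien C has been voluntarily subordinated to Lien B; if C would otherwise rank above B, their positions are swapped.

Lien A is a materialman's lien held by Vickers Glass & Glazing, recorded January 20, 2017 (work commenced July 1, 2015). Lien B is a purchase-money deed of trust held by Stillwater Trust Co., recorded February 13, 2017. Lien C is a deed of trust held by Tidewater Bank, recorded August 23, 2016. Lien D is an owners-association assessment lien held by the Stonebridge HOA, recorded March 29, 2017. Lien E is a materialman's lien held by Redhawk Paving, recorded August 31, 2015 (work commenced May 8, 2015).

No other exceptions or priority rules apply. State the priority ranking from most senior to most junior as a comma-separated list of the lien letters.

E, A, B, C, D

Adjusting effective dates: A is treated as recorded July 1, 2015, the work-commencement date; B relates back to the deed date February 7, 2017; E is treated as recorded May 8, 2015, the work-commencement date.
By effective date: E (May 8, 2015), A (July 1, 2015), C (August 23, 2016), B (February 7, 2017), D (March 29, 2017).
C would otherwise be senior to B, so under the subordination agreement C and B exchange positions.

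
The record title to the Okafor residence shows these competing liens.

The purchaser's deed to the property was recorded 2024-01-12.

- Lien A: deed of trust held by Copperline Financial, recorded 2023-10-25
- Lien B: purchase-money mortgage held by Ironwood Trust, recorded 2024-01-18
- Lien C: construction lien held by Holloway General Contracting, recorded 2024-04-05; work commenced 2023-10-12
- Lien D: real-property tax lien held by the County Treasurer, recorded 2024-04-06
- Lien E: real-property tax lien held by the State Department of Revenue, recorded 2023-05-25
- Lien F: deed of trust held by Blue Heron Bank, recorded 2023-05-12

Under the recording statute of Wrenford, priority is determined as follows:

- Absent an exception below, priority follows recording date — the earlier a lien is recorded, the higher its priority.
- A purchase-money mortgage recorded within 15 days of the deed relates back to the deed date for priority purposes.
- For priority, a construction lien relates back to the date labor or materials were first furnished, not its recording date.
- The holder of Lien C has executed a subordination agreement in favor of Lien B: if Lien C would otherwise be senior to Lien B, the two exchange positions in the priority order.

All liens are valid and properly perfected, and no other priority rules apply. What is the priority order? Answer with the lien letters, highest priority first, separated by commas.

Effective dates after the stated exceptions: B relates back to the deed date 2024-01-12; C is treated as recorded 2023-10-12, the work-commencement date.
By effective date: F (2023-05-12), E (2023-05-25), C (2023-10-12), A (2023-10-25), B (2024-01-12), D (2024-04-06).
Because C would otherwise rank above B, the subordination swaps them.

F, E, B, A, C, D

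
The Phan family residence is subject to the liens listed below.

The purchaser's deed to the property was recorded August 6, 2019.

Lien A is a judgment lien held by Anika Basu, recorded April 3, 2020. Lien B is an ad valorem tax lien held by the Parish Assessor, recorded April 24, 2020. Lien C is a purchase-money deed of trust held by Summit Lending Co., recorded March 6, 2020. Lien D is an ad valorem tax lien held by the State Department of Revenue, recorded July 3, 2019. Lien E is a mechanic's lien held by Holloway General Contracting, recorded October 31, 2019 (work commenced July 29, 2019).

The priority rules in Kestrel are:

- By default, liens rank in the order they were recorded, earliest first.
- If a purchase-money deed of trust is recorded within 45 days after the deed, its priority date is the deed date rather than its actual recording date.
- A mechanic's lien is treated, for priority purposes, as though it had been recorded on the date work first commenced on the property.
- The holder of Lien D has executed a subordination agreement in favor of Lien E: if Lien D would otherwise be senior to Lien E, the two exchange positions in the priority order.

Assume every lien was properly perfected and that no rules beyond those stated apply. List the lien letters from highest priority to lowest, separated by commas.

Effective dates: C was recorded 213 days after the deed, outside the 45-day window, so it keeps its recording date; E is treated as recorded July 29, 2019, the work-commencement date.
By effective date: D (July 3, 2019), E (July 29, 2019), C (March 6, 2020), A (April 3, 2020), B (April 24, 2020).
D would otherwise be senior to E, so under the subordination agreement D and E exchange positions.

E, D, C, A, B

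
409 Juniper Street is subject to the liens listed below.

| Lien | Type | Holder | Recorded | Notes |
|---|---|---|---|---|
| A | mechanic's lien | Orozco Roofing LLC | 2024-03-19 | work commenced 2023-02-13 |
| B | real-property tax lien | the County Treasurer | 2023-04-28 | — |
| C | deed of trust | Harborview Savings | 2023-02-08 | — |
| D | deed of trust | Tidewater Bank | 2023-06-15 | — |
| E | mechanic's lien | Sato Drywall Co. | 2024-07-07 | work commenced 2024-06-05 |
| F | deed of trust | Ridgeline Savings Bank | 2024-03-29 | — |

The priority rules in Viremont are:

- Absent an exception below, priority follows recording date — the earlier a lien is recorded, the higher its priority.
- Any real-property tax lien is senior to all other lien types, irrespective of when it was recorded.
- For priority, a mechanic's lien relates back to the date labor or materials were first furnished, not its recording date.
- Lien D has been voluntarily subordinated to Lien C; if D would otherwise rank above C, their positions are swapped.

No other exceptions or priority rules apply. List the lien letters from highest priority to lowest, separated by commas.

First, effective dates: A's effective date is 2023-02-13, when work began; E is treated as recorded 2024-06-05, the work-commencement date.
B is a real-property tax lien, so it outranks all other liens regardless of date.
Among the remaining liens, by effective date: C (2023-02-08), A (2023-02-13), D (2023-06-15), F (2024-03-29), E (2024-06-05).
D is already junior to C, so the subordination agreement changes nothing.

B, C, A, D, F, E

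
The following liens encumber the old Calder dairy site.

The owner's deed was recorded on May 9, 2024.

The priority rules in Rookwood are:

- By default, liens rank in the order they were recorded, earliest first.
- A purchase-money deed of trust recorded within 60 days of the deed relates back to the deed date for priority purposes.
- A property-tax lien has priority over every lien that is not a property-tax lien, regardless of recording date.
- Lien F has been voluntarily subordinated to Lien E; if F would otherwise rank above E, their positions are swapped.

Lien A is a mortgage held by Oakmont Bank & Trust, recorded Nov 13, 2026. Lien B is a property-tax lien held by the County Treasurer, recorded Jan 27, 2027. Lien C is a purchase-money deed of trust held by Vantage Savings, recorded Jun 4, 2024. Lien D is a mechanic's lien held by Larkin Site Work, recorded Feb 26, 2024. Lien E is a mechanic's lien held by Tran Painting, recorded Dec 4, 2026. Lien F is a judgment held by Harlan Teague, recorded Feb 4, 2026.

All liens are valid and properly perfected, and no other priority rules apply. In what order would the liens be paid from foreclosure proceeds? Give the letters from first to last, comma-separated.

Effective dates: C's effective date is the deed date, May 9, 2024.
B is a property-tax lien and takes priority over every other lien.
Ordering the rest by effective date: D (Feb 26, 2024), C (May 9, 2024), F (Feb 4, 2026), A (Nov 13, 2026), E (Dec 4, 2026).
The subordination applies — F was senior to E — so F and E swap.

B, D, C, E, A, F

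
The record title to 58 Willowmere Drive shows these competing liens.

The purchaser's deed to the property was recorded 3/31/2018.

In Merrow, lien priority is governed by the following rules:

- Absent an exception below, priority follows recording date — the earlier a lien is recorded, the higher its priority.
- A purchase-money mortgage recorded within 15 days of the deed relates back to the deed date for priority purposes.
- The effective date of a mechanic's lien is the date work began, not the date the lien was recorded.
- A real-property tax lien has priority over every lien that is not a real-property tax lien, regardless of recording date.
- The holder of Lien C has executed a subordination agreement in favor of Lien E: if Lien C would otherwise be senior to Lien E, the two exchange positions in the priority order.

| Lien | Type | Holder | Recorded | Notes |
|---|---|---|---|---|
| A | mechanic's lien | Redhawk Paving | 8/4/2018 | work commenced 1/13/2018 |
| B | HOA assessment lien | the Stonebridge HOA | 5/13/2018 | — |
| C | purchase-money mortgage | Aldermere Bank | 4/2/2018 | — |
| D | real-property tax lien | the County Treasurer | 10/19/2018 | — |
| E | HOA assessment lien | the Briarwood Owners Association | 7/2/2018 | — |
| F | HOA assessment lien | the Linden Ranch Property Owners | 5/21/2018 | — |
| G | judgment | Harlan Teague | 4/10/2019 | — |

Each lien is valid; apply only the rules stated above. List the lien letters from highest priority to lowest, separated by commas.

D, A, E, B, F, C, G

First, effective dates: A's effective date is 1/13/2018, when work began; C's effective date is the deed date, 3/31/2018.
As a real-property tax lien, D is senior to every other lien.
The other liens, earliest effective date first: A (1/13/2018), C (3/31/2018), B (5/13/2018), F (5/21/2018), E (7/2/2018), G (4/10/2019).
Because C would otherwise rank above E, the subordination swaps them.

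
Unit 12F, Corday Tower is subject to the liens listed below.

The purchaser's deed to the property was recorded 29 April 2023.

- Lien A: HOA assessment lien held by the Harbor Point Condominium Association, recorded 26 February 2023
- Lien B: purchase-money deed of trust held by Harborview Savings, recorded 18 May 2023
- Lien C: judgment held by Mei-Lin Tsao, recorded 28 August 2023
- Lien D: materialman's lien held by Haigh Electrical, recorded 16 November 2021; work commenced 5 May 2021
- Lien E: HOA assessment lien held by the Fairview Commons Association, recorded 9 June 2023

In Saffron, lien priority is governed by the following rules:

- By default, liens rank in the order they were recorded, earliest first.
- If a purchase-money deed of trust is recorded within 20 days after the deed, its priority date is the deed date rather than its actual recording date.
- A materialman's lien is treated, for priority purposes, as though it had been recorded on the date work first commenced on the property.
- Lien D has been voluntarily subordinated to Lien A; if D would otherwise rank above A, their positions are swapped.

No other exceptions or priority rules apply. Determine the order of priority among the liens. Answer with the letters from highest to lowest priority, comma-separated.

A, D, B, E, C

Effective dates after the stated exceptions: B's effective date is the deed date, 29 April 2023; D's effective date is 5 May 2021, when work began.
Sorted by effective date: D (5 May 2021), A (26 February 2023), B (29 April 2023), E (9 June 2023), C (28 August 2023).
Because D would otherwise rank above A, the subordination swaps them.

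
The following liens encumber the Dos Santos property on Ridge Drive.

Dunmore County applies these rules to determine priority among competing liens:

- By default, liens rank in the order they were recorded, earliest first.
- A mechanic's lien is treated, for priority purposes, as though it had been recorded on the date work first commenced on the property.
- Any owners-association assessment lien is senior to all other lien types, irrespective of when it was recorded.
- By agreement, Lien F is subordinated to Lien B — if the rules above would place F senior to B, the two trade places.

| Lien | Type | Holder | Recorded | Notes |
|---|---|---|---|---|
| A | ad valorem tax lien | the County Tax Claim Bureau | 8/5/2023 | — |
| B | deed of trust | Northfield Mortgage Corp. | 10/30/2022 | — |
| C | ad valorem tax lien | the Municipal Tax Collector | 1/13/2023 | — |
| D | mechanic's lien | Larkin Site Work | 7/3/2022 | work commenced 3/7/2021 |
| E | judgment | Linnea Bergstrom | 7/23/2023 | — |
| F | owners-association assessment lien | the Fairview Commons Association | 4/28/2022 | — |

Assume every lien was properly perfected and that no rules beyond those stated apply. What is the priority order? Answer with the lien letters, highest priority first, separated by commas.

B, D, F, C, E, A

Adjusting effective dates: D's effective date is 3/7/2021, when work began.
As an owners-association assessment lien, F is senior to every other lien.
Ordering the rest by effective date: D (3/7/2021), B (10/30/2022), C (1/13/2023), E (7/23/2023), A (8/5/2023).
The subordination applies — F was senior to B — so F and B swap.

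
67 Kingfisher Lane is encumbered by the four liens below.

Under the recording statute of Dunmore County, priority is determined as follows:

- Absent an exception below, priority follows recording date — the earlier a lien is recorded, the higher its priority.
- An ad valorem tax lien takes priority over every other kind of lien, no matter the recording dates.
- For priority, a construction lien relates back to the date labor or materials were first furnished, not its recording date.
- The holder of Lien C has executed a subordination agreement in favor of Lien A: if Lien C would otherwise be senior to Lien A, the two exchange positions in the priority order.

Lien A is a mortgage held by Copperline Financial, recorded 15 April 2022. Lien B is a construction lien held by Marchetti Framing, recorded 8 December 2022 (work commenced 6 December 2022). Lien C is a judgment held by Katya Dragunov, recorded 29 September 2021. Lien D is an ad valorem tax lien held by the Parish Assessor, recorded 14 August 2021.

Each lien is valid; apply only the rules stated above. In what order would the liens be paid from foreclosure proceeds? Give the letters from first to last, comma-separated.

First, effective dates: B is treated as recorded 6 December 2022, the work-commencement date.
D, as an ad valorem tax lien, has superpriority and ranks first.
Remaining liens by effective date: C (29 September 2021), A (15 April 2022), B (6 December 2022).
The subordination applies — C was senior to A — so C and A swap.

D, A, C, B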